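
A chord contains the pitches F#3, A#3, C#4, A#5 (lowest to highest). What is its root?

F#, A#, C# are the tones of an F# major triad (F#–A#–C#), making F# the root.

F#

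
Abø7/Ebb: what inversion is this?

Abø7/Ebb means Ab half-diminished seventh with Ebb in the bass. Ebb is the fifth of Ab half-diminished seventh (Ab–Cb–Ebb–Gb), so this is second inversion.

second inversion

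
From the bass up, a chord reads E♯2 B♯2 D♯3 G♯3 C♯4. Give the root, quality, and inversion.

Reducing to letter names: E#, B#, D#, G#, C#. These stack in thirds as C#–E#–G#–B#–D# — a C# major ninth chord.
With the third (E#) in the bass, the chord is in first inversion.

C# major ninth, first inversion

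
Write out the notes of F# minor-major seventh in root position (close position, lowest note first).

Spelling F# minor-major seventh: F#–A–C#–E#. In root position the root is bass, giving F#, A, C#, E# from the bottom.

F#, A, C#, E#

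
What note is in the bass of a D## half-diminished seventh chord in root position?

In root position the root is lowest. For D## half-diminished seventh (D##–F##–A#–C##) that is D##.

D##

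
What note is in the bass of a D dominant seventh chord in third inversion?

C

The seventh of D dominant seventh (D–F#–A–C) is C; that is the bass in third inversion.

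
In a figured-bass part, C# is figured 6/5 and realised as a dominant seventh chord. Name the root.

The figures 6/5 mean the third of the chord is in the bass. If C# is the third of a dominant seventh chord, the root is A (chord tones A–C#–E–G).

A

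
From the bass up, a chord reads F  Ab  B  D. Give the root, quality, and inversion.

The distinct note names are F, Ab, B, D. Stacked in thirds they read B–D–F–Ab, which is a diminished seventh chord on B.
F is the fifth of B diminished seventh; fifth in the bass means second inversion (figured bass 4/3).

B diminished seventh, second inversion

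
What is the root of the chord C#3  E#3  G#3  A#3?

A#

The distinct letter names are C#, E#, G#, A#. Arranged as a stack of thirds they read A#–C#–E#–G#, so A# is the root (an A# minor seventh chord).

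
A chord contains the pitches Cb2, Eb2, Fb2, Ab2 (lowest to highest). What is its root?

Fb

The distinct letter names are Cb, Eb, Fb, Ab. Arranged as a stack of thirds they read Fb–Ab–Cb–Eb, so Fb is the root (an Fb major seventh chord).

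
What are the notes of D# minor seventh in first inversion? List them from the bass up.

F#, A#, C#, D#

D# minor seventh is D#–F#–A#–C#. First inversion puts the third (F#) in the bass, with the remaining tones above: F#, A#, C#, D#.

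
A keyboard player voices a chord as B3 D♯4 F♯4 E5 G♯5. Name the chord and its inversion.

Reducing to letter names: B, D#, F#, E, G#. These stack in thirds as E–G#–B–D#–F# — an E major ninth chord.
The lowest note is B, the fifth of the chord, so this is second inversion.

E major ninth, second inversion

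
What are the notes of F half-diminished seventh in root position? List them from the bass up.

F, Ab, Cb, Eb

The chord tones are F–Ab–Cb–Eb. With the root (F) lowest for root position: F, Ab, Cb, Eb.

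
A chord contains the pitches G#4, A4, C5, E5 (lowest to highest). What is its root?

G#, A, C, E are the tones of an A minor-major seventh chord (A–C–E–G#), making A the root.

A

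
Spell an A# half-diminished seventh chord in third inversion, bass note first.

The chord tones are A#–C#–E–G#. With the seventh (G#) lowest for third inversion: G#, A#, C#, E.

G#, A#, C#, E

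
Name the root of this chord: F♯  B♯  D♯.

B#

F#, B#, D# are the tones of a B# diminished triad (B#–D#–F#), making B# the root.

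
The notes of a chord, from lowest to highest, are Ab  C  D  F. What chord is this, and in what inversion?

D half-diminished seventh, second inversion

The distinct note names are Ab, C, D, F. Stacked in thirds they read D–F–Ab–C, which is a half-diminished seventh chord on D.
The lowest note is Ab, the fifth of the chord, so this is second inversion (figured bass 4/3).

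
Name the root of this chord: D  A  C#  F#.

D

Reordering D, A, C#, F# into stacked thirds gives D–F#–A–C#; the bottom of that stack, D, is the root.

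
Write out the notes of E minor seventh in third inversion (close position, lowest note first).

D, E, G, B

E minor seventh is E–G–B–D. Third inversion puts the seventh (D) in the bass, with the remaining tones above: D, E, G, B.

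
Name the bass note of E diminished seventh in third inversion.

In third inversion the seventh is lowest. For E diminished seventh (E–G–Bb–Db) that is Db.

Db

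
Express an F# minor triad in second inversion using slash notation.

Second inversion of F# minor has the fifth (C#) in the bass. As a slash chord: F#m/C#.

F#m/C#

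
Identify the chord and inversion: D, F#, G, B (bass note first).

G major seventh, second inversion

Reducing to letter names: D, F#, G, B. These stack in thirds as G–B–D–F# — a G major seventh chord.
D is the fifth of G major seventh; fifth in the bass means second inversion (figured bass 4/3).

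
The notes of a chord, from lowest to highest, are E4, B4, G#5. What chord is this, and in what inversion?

E major, root position

The pitch classes E, B, G# arrange in thirds as E–G#–B: an E major triad.
With the root (E) in the bass, the chord is in root position (figured bass 5/3).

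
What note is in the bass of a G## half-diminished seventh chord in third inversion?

F##

The seventh of G## half-diminished seventh (G##–B#–D#–F##) is F##; that is the bass in third inversion.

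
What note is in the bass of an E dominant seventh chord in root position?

In root position the root is lowest. For E dominant seventh (E–G#–B–D) that is E.

E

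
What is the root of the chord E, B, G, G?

E, B, G are the tones of an E minor triad (E–G–B), making E the root.

E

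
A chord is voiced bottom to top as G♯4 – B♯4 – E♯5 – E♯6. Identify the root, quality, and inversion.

Reducing to letter names: G#, B#, E#. These stack in thirds as E#–G#–B# — an E# minor triad.
G# is the third of E# minor; third in the bass means first inversion (figured bass 6).

E# minor, first inversion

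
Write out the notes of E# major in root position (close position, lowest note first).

E# major is E#–G##–B#. Root position puts the root (E#) in the bass, with the remaining tones above: E#, G##, B#.

E#, G##, B#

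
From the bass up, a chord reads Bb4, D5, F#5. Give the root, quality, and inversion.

Bb augmented, root position

Reducing to letter names: Bb, D, F#. These stack in thirds as Bb–D–F# — a Bb augmented triad.
The lowest note is Bb, the root of the chord, so this is root position (figured bass 5/3).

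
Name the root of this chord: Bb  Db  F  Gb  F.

Reordering Bb, Db, F, Gb into stacked thirds gives Gb–Bb–Db–F; the bottom of that stack, Gb, is the root.

Gb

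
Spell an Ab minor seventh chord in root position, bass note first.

Ab, Cb, Eb, Gb

The chord tones are Ab–Cb–Eb–Gb. With the root (Ab) lowest for root position: Ab, Cb, Eb, Gb.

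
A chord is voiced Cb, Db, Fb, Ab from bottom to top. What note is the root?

Db

Reordering Cb, Db, Fb, Ab into stacked thirds gives Db–Fb–Ab–Cb; the bottom of that stack, Db, is the root.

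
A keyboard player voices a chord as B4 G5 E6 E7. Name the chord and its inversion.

Reducing to letter names: B, G, E. These stack in thirds as E–G–B — an E minor triad.
With the fifth (B) in the bass, the chord is in second inversion (figured bass 6/4).

E minor, second inversion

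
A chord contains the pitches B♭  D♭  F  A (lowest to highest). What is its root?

Reordering Bb, Db, F, A into stacked thirds gives Bb–Db–F–A; the bottom of that stack, Bb, is the root.

Bb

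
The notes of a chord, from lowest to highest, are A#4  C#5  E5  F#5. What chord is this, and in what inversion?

The distinct note names are A#, C#, E, F#. Stacked in thirds they read F#–A#–C#–E, which is a dominant seventh chord on F#.
A# is the third of F# dominant seventh; third in the bass means first inversion (figured bass 6/5).

F# dominant seventh, first inversion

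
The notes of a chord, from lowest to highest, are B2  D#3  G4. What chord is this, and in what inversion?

Reducing to letter names: B, D#, G. These stack in thirds as G–B–D# — a G augmented triad.
The lowest note is B, the third of the chord, so this is first inversion (figured bass 6).

G augmented, first inversion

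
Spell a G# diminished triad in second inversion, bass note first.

The chord tones are G#–B–D. With the fifth (D) lowest for second inversion: D, G#, B.

D, G#, B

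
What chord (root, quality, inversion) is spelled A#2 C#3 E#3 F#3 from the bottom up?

The distinct note names are A#, C#, E#, F#. Stacked in thirds they read F#–A#–C#–E#, which is a major seventh chord on F#.
The lowest note is A#, the third of the chord, so this is first inversion (figured bass 6/5).

F# major seventh, first inversion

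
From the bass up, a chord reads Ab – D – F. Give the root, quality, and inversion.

D diminished, second inversion

The pitch classes Ab, D, F arrange in thirds as D–F–Ab: a D diminished triad.
Ab is the fifth of D diminished; fifth in the bass means second inversion (figured bass 6/4).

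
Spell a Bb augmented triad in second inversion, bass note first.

Bb augmented is Bb–D–F#. Second inversion puts the fifth (F#) in the bass, with the remaining tones above: F#, Bb, D.

F#, Bb, D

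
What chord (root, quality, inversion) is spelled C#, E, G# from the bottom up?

C# minor, root position

The pitch classes C#, E, G# arrange in thirds as C#–E–G#: a C# minor triad.
With the root (C#) in the bass, the chord is in root position (figured bass 5/3).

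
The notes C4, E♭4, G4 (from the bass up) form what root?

C

Reordering C, Eb, G into stacked thirds gives C–Eb–G; the bottom of that stack, C, is the root.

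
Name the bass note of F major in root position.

F major is F–A–C. Root position places the root in the bass: F.

F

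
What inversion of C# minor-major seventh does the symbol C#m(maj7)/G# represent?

C#m(maj7)/G# means C# minor-major seventh with G# in the bass. G# is the fifth of C# minor-major seventh (C#–E–G#–B#), so this is second inversion.

second inversion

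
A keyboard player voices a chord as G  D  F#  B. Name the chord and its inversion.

G major seventh, root position

The distinct note names are G, D, F#, B. Stacked in thirds they read G–B–D–F#, which is a major seventh chord on G.
With the root (G) in the bass, the chord is in root position (figured bass 7).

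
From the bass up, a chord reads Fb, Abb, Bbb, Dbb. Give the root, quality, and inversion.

Bbb minor seventh, second inversion

The pitch classes Fb, Abb, Bbb, Dbb arrange in thirds as Bbb–Dbb–Fb–Abb: a Bbb minor seventh chord.
With the fifth (Fb) in the bass, the chord is in second inversion (figured bass 4/3).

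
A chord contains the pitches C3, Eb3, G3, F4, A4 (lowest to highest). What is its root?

Reordering C, Eb, G, F, A into stacked thirds gives F–A–C–Eb–G; the bottom of that stack, F, is the root.

F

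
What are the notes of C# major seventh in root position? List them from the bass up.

C#, E#, G#, B#

Spelling C# major seventh: C#–E#–G#–B#. In root position the root is bass, giving C#, E#, G#, B# from the bottom.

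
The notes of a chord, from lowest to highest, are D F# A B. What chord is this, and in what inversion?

B minor seventh, first inversion

The distinct note names are D, F#, A, B. Stacked in thirds they read B–D–F#–A, which is a minor seventh chord on B.
D is the third of B minor seventh; third in the bass means first inversion (figured bass 6/5).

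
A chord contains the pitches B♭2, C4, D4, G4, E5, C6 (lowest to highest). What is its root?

C

Bb, C, D, G, E are the tones of a C dominant ninth chord (C–E–G–Bb–D), making C the root.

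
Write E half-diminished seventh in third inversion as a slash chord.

Eø7/D

Third inversion of E half-diminished seventh has the seventh (D) in the bass. As a slash chord: Eø7/D.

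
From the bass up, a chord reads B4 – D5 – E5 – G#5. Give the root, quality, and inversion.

The pitch classes B, D, E, G# arrange in thirds as E–G#–B–D: an E dominant seventh chord.
The lowest note is B, the fifth of the chord, so this is second inversion (figured bass 4/3).

E dominant seventh, second inversion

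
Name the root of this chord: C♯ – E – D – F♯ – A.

The distinct letter names are C#, E, D, F#, A. Arranged as a stack of thirds they read D–F#–A–C#–E, so D is the root (a D major ninth chord).

D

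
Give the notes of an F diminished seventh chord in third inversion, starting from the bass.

Ebb, F, Ab, Cb

F diminished seventh is F–Ab–Cb–Ebb. Third inversion puts the seventh (Ebb) in the bass, with the remaining tones above: Ebb, F, Ab, Cb.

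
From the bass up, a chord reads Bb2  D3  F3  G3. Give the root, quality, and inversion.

G minor seventh, first inversion

Reducing to letter names: Bb, D, F, G. These stack in thirds as G–Bb–D–F — a G minor seventh chord.
With the third (Bb) in the bass, the chord is in first inversion (figured bass 6/5).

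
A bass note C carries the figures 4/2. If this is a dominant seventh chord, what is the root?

D

The figures 4/2 mean the seventh of the chord is in the bass. If C is the seventh of a dominant seventh chord, the root is D (chord tones D–F#–A–C).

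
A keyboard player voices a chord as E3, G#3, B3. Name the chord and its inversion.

The distinct note names are E, G#, B. Stacked in thirds they read E–G#–B, which is a major triad on E.
With the root (E) in the bass, the chord is in root position (figured bass 5/3).

E major, root position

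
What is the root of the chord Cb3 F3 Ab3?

F

The distinct letter names are Cb, F, Ab. Arranged as a stack of thirds they read F–Ab–Cb, so F is the root (an F diminished triad).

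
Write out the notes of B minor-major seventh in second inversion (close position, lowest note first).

The chord tones are B–D–F#–A#. With the fifth (F#) lowest for second inversion: F#, A#, B, D.

F#, A#, B, D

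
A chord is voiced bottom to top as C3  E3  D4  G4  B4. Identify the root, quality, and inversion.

C major ninth, root position

The distinct note names are C, E, D, G, B. Stacked in thirds they read C–E–G–B–D, which is a major ninth chord on C.
The lowest note is C, the root of the chord, so this is root position.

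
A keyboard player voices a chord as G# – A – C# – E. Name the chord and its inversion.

Reducing to letter names: G#, A, C#, E. These stack in thirds as A–C#–E–G# — an A major seventh chord.
The lowest note is G#, the seventh of the chord, so this is third inversion (figured bass 4/2).

A major seventh, third inversion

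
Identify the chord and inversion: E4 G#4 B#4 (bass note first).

E augmented, root position

The pitch classes E, G#, B# arrange in thirds as E–G#–B#: an E augmented triad.
With the root (E) in the bass, the chord is in root position (figured bass 5/3).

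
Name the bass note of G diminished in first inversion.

Bb

The third of G diminished (G–Bb–Db) is Bb; that is the bass in first inversion.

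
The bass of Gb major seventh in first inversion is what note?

Bb

Gb major seventh is Gb–Bb–Db–F. First inversion places the third in the bass: Bb.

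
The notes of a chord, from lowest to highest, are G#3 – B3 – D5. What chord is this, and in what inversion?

The distinct note names are G#, B, D. Stacked in thirds they read G#–B–D, which is a diminished triad on G#.
With the root (G#) in the bass, the chord is in root position (figured bass 5/3).

G# diminished, root position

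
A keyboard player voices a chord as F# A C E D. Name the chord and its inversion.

D dominant ninth, first inversion

The distinct note names are F#, A, C, E, D. Stacked in thirds they read D–F#–A–C–E, which is a dominant ninth chord on D.
F# is the third of D dominant ninth; third in the bass means first inversion.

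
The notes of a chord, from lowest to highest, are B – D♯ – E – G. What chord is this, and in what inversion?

E minor-major seventh, second inversion

The pitch classes B, D#, E, G arrange in thirds as E–G–B–D#: an E minor-major seventh chord.
With the fifth (B) in the bass, the chord is in second inversion (figured bass 4/3).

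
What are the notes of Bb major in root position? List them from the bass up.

Bb, D, F

The chord tones are Bb–D–F. With the root (Bb) lowest for root position: Bb, D, F.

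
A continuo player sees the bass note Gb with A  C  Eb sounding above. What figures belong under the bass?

4/2

The notes Gb, A, C, Eb stack in thirds as A–C–Eb–Gb — an A diminished seventh chord. The bass Gb is the seventh, so this is third inversion: figured 4/2.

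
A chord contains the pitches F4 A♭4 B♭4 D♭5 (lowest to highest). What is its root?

Bb

The distinct letter names are F, Ab, Bb, Db. Arranged as a stack of thirds they read Bb–Db–F–Ab, so Bb is the root (a Bb minor seventh chord).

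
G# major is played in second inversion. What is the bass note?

G# major is G#–B#–D#. Second inversion places the fifth in the bass: D#.

D#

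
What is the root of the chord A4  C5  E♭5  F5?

A, C, Eb, F are the tones of an F dominant seventh chord (F–A–C–Eb), making F the root.

F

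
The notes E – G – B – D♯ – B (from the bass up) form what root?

E, G, B, D# are the tones of an E minor-major seventh chord (E–G–B–D#), making E the root.

E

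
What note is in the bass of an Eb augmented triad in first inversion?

In first inversion the third is lowest. For Eb augmented (Eb–G–B) that is G.

G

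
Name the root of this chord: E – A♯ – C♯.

E, A#, C# are the tones of an A# diminished triad (A#–C#–E), making A# the root.

A#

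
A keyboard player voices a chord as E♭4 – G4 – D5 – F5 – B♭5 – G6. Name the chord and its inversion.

The distinct note names are Eb, G, D, F, Bb. Stacked in thirds they read Eb–G–Bb–D–F, which is a major ninth chord on Eb.
Eb is the root of Eb major ninth; root in the bass means root position.

Eb major ninth, root position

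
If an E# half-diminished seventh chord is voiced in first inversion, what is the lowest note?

E# half-diminished seventh is E#–G#–B–D#. First inversion places the third in the bass: G#.

G#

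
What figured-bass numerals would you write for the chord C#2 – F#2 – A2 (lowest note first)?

6/4

The notes C#, F#, A stack in thirds as F#–A–C# — an F# minor triad. The bass C# is the fifth, so this is second inversion: figured 6/4.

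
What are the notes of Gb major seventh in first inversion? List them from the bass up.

Spelling Gb major seventh: Gb–Bb–Db–F. In first inversion the third is bass, giving Bb, Db, F, Gb from the bottom.

Bb, Db, F, Gb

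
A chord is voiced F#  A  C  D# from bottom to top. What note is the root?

F#, A, C, D# are the tones of a D# diminished seventh chord (D#–F#–A–C), making D# the root.

D#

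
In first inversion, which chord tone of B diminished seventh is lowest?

B diminished seventh is B–D–F–Ab. First inversion places the third in the bass: D.

D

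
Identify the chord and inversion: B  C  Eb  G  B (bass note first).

C minor-major seventh, third inversion

The distinct note names are B, C, Eb, G. Stacked in thirds they read C–Eb–G–B, which is a minor-major seventh chord on C.
The lowest note is B, the seventh of the chord, so this is third inversion (figured bass 4/2).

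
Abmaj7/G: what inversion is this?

Abmaj7/G means Ab major seventh with G in the bass. G is the seventh of Ab major seventh (Ab–C–Eb–G), so this is third inversion.

third inversion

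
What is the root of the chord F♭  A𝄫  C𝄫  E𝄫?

The distinct letter names are Fb, Abb, Cbb, Ebb. Arranged as a stack of thirds they read Fb–Abb–Cbb–Ebb, so Fb is the root (an Fb half-diminished seventh chord).

Fb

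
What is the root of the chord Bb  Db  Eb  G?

Eb

Bb, Db, Eb, G are the tones of an Eb dominant seventh chord (Eb–G–Bb–Db), making Eb the root.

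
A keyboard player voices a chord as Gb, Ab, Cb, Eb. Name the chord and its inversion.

Reducing to letter names: Gb, Ab, Cb, Eb. These stack in thirds as Ab–Cb–Eb–Gb — an Ab minor seventh chord.
With the seventh (Gb) in the bass, the chord is in third inversion (figured bass 4/2).

Ab minor seventh, third inversion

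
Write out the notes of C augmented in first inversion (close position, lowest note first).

Spelling C augmented: C–E–G#. In first inversion the third is bass, giving E, G#, C from the bottom.

E, G#, C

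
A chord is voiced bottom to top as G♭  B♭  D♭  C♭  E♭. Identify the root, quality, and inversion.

The distinct note names are Gb, Bb, Db, Cb, Eb. Stacked in thirds they read Cb–Eb–Gb–Bb–Db, which is a major ninth chord on Cb.
The lowest note is Gb, the fifth of the chord, so this is second inversion.

Cb major ninth, second inversion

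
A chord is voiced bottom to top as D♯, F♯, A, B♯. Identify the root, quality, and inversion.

The distinct note names are D#, F#, A, B#. Stacked in thirds they read B#–D#–F#–A, which is a diminished seventh chord on B#.
The lowest note is D#, the third of the chord, so this is first inversion (figured bass 6/5).

B# diminished seventh, first inversion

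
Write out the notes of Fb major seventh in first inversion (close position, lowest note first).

Ab, Cb, Eb, Fb

Fb major seventh is Fb–Ab–Cb–Eb. First inversion puts the third (Ab) in the bass, with the remaining tones above: Ab, Cb, Eb, Fb.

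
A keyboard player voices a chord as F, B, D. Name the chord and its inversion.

The pitch classes F, B, D arrange in thirds as B–D–F: a B diminished triad.
F is the fifth of B diminished; fifth in the bass means second inversion (figured bass 6/4).

B diminished, second inversion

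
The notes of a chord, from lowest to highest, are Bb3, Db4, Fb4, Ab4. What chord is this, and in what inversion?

The distinct note names are Bb, Db, Fb, Ab. Stacked in thirds they read Bb–Db–Fb–Ab, which is a half-diminished seventh chord on Bb.
Bb is the root of Bb half-diminished seventh; root in the bass means root position (figured bass 7).

Bb half-diminished seventh, root position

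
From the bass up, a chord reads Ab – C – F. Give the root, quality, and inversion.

F minor, first inversion

The pitch classes Ab, C, F arrange in thirds as F–Ab–C: an F minor triad.
The lowest note is Ab, the third of the chord, so this is first inversion (figured bass 6).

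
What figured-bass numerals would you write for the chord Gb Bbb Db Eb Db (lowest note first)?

The notes Gb, Bbb, Db, Eb stack in thirds as Eb–Gb–Bbb–Db — an Eb half-diminished seventh chord. The bass Gb is the third, so this is first inversion: figured 6/5.

6/5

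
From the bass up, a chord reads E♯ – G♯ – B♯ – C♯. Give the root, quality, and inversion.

C# major seventh, first inversion

The distinct note names are E#, G#, B#, C#. Stacked in thirds they read C#–E#–G#–B#, which is a major seventh chord on C#.
E# is the third of C# major seventh; third in the bass means first inversion (figured bass 6/5).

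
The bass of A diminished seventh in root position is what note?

A

A diminished seventh is A–C–Eb–Gb. Root position places the root in the bass: A.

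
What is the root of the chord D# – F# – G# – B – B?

The distinct letter names are D#, F#, G#, B. Arranged as a stack of thirds they read G#–B–D#–F#, so G# is the root (a G# minor seventh chord).

G#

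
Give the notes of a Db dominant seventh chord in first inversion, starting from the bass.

F, Ab, Cb, Db

The chord tones are Db–F–Ab–Cb. With the third (F) lowest for first inversion: F, Ab, Cb, Db.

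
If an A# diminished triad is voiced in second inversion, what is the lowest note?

E

The fifth of A# diminished (A#–C#–E) is E; that is the bass in second inversion.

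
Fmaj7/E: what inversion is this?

third inversion

Fmaj7/E means F major seventh with E in the bass. E is the seventh of F major seventh (F–A–C–E), so this is third inversion.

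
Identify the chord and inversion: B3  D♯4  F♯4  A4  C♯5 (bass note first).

The pitch classes B, D#, F#, A, C# arrange in thirds as B–D#–F#–A–C#: a B dominant ninth chord.
B is the root of B dominant ninth; root in the bass means root position.

B dominant ninth, root position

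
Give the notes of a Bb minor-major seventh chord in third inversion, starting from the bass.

The chord tones are Bb–Db–F–A. With the seventh (A) lowest for third inversion: A, Bb, Db, F.

A, Bb, Db, F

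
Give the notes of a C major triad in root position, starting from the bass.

C, E, G

Spelling C major: C–E–G. In root position the root is bass, giving C, E, G from the bottom.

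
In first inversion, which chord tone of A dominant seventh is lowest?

In first inversion the third is lowest. For A dominant seventh (A–C#–E–G) that is C#.

C#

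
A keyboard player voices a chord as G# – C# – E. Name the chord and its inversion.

The pitch classes G#, C#, E arrange in thirds as C#–E–G#: a C# minor triad.
The lowest note is G#, the fifth of the chord, so this is second inversion (figured bass 6/4).

C# minor, second inversion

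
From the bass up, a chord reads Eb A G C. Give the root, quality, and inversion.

Reducing to letter names: Eb, A, G, C. These stack in thirds as A–C–Eb–G — an A half-diminished seventh chord.
With the fifth (Eb) in the bass, the chord is in second inversion (figured bass 4/3).

A half-diminished seventh, second inversion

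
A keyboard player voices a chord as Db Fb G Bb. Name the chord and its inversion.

Reducing to letter names: Db, Fb, G, Bb. These stack in thirds as G–Bb–Db–Fb — a G diminished seventh chord.
With the fifth (Db) in the bass, the chord is in second inversion (figured bass 4/3).

G diminished seventh, second inversion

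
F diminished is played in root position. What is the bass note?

F

F diminished is F–Ab–Cb. Root position places the root in the bass: F.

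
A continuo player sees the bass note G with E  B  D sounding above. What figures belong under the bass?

6/5

The notes G, E, B, D stack in thirds as E–G–B–D — an E minor seventh chord. The bass G is the third, so this is first inversion: figured 6/5.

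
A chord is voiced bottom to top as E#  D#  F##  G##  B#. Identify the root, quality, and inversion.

Reducing to letter names: E#, D#, F##, G##, B#. These stack in thirds as E#–G##–B#–D#–F## — an E# dominant ninth chord.
The lowest note is E#, the root of the chord, so this is root position.

E# dominant ninth, root position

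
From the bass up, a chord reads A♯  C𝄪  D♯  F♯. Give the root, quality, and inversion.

D# minor-major seventh, second inversion

The distinct note names are A#, C##, D#, F#. Stacked in thirds they read D#–F#–A#–C##, which is a minor-major seventh chord on D#.
The lowest note is A#, the fifth of the chord, so this is second inversion (figured bass 4/3).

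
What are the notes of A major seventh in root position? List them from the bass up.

A, C#, E, G#

The chord tones are A–C#–E–G#. With the root (A) lowest for root position: A, C#, E, G#.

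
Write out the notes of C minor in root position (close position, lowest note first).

The chord tones are C–Eb–G. With the root (C) lowest for root position: C, Eb, G.

C, Eb, G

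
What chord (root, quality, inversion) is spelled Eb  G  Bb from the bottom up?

Eb major, root position

The distinct note names are Eb, G, Bb. Stacked in thirds they read Eb–G–Bb, which is a major triad on Eb.
The lowest note is Eb, the root of the chord, so this is root position (figured bass 5/3).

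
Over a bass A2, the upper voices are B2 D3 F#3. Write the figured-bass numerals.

The notes A, B, D, F# stack in thirds as B–D–F#–A — a B minor seventh chord. The bass A is the seventh, so this is third inversion: figured 4/2.

4/2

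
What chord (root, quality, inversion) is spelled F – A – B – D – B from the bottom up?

B half-diminished seventh, second inversion

Reducing to letter names: F, A, B, D. These stack in thirds as B–D–F–A — a B half-diminished seventh chord.
F is the fifth of B half-diminished seventh; fifth in the bass means second inversion (figured bass 4/3).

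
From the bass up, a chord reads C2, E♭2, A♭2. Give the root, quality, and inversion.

Ab major, first inversion

The distinct note names are C, Eb, Ab. Stacked in thirds they read Ab–C–Eb, which is a major triad on Ab.
C is the third of Ab major; third in the bass means first inversion (figured bass 6).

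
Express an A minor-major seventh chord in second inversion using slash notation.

Second inversion of A minor-major seventh has the fifth (E) in the bass. As a slash chord: Am(maj7)/E.

Am(maj7)/E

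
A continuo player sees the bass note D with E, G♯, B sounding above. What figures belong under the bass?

4/2

The notes D, E, G#, B stack in thirds as E–G#–B–D — an E dominant seventh chord. The bass D is the seventh, so this is third inversion: figured 4/2.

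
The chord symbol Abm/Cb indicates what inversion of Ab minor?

Abm/Cb means Ab minor with Cb in the bass. Cb is the third of Ab minor (Ab–Cb–Eb), so this is first inversion.

first inversion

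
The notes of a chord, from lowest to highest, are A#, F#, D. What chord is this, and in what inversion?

The pitch classes A#, F#, D arrange in thirds as D–F#–A#: a D augmented triad.
With the fifth (A#) in the bass, the chord is in second inversion (figured bass 6/4).

D augmented, second inversion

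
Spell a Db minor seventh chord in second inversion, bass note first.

Ab, Cb, Db, Fb

Db minor seventh is Db–Fb–Ab–Cb. Second inversion puts the fifth (Ab) in the bass, with the remaining tones above: Ab, Cb, Db, Fb.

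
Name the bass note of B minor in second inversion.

The fifth of B minor (B–D–F#) is F#; that is the bass in second inversion.

F#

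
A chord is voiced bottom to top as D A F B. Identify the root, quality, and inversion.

B half-diminished seventh, first inversion

The distinct note names are D, A, F, B. Stacked in thirds they read B–D–F–A, which is a half-diminished seventh chord on B.
With the third (D) in the bass, the chord is in first inversion (figured bass 6/5).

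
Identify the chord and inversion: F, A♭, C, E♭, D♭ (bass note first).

The distinct note names are F, Ab, C, Eb, Db. Stacked in thirds they read Db–F–Ab–C–Eb, which is a major ninth chord on Db.
The lowest note is F, the third of the chord, so this is first inversion.

Db major ninth, first inversion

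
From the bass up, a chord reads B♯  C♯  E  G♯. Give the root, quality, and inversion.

C# minor-major seventh, third inversion

The pitch classes B#, C#, E, G# arrange in thirds as C#–E–G#–B#: a C# minor-major seventh chord.
With the seventh (B#) in the bass, the chord is in third inversion (figured bass 4/2).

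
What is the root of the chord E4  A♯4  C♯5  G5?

A#

The distinct letter names are E, A#, C#, G. Arranged as a stack of thirds they read A#–C#–E–G, so A# is the root (an A# diminished seventh chord).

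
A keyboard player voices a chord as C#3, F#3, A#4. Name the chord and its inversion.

F# major, second inversion

Reducing to letter names: C#, F#, A#. These stack in thirds as F#–A#–C# — an F# major triad.
C# is the fifth of F# major; fifth in the bass means second inversion (figured bass 6/4).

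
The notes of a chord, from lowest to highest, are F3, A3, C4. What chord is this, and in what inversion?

F major, root position

The distinct note names are F, A, C. Stacked in thirds they read F–A–C, which is a major triad on F.
The lowest note is F, the root of the chord, so this is root position (figured bass 5/3).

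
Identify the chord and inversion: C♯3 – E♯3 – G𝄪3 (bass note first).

C# augmented, root position

The distinct note names are C#, E#, G##. Stacked in thirds they read C#–E#–G##, which is an augmented triad on C#.
The lowest note is C#, the root of the chord, so this is root position (figured bass 5/3).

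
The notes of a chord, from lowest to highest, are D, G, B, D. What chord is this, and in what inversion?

The distinct note names are D, G, B. Stacked in thirds they read G–B–D, which is a major triad on G.
D is the fifth of G major; fifth in the bass means second inversion (figured bass 6/4).

G major, second inversion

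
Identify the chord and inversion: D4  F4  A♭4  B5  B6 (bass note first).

The pitch classes D, F, Ab, B arrange in thirds as B–D–F–Ab: a B diminished seventh chord.
D is the third of B diminished seventh; third in the bass means first inversion (figured bass 6/5).

B diminished seventh, first inversion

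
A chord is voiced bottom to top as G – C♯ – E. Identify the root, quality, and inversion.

The distinct note names are G, C#, E. Stacked in thirds they read C#–E–G, which is a diminished triad on C#.
The lowest note is G, the fifth of the chord, so this is second inversion (figured bass 6/4).

C# diminished, second inversion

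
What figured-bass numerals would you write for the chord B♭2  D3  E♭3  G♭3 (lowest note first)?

The notes Bb, D, Eb, Gb stack in thirds as Eb–Gb–Bb–D — an Eb minor-major seventh chord. The bass Bb is the fifth, so this is second inversion: figured 4/3.

4/3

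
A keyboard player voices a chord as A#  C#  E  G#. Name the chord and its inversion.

A# half-diminished seventh, root position

The distinct note names are A#, C#, E, G#. Stacked in thirds they read A#–C#–E–G#, which is a half-diminished seventh chord on A#.
The lowest note is A#, the root of the chord, so this is root position (figured bass 7).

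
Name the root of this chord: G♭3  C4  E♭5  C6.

The distinct letter names are Gb, C, Eb. Arranged as a stack of thirds they read C–Eb–Gb, so C is the root (a C diminished triad).

C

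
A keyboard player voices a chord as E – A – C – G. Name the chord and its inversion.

A minor seventh, second inversion

The pitch classes E, A, C, G arrange in thirds as A–C–E–G: an A minor seventh chord.
E is the fifth of A minor seventh; fifth in the bass means second inversion (figured bass 4/3).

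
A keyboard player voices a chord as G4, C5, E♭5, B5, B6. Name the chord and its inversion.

The distinct note names are G, C, Eb, B. Stacked in thirds they read C–Eb–G–B, which is a minor-major seventh chord on C.
The lowest note is G, the fifth of the chord, so this is second inversion (figured bass 4/3).

C minor-major seventh, second inversion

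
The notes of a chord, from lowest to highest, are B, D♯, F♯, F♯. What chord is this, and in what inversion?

B major, root position

Reducing to letter names: B, D#, F#. These stack in thirds as B–D#–F# — a B major triad.
B is the root of B major; root in the bass means root position (figured bass 5/3).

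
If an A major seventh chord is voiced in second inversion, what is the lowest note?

E

The fifth of A major seventh (A–C#–E–G#) is E; that is the bass in second inversion.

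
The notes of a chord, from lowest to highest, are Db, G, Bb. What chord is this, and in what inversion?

G diminished, second inversion

The pitch classes Db, G, Bb arrange in thirds as G–Bb–Db: a G diminished triad.
With the fifth (Db) in the bass, the chord is in second inversion (figured bass 6/4).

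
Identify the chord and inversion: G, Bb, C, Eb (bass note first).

C minor seventh, second inversion

Reducing to letter names: G, Bb, C, Eb. These stack in thirds as C–Eb–G–Bb — a C minor seventh chord.
The lowest note is G, the fifth of the chord, so this is second inversion (figured bass 4/3).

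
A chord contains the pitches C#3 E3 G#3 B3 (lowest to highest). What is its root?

The distinct letter names are C#, E, G#, B. Arranged as a stack of thirds they read C#–E–G#–B, so C# is the root (a C# minor seventh chord).

C#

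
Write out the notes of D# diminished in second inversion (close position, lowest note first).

D# diminished is D#–F#–A. Second inversion puts the fifth (A) in the bass, with the remaining tones above: A, D#, F#.

A, D#, F#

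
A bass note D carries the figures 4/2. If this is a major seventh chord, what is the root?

Eb

The figures 4/2 mean the seventh of the chord is in the bass. If D is the seventh of a major seventh chord, the root is Eb (chord tones Eb–G–Bb–D).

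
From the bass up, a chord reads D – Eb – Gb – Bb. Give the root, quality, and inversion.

Eb minor-major seventh, third inversion

The pitch classes D, Eb, Gb, Bb arrange in thirds as Eb–Gb–Bb–D: an Eb minor-major seventh chord.
With the seventh (D) in the bass, the chord is in third inversion (figured bass 4/2).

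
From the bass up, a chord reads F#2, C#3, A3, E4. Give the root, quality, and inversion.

F# minor seventh, root position

The pitch classes F#, C#, A, E arrange in thirds as F#–A–C#–E: an F# minor seventh chord.
F# is the root of F# minor seventh; root in the bass means root position (figured bass 7).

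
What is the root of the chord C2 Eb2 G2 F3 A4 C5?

F

Reordering C, Eb, G, F, A into stacked thirds gives F–A–C–Eb–G; the bottom of that stack, F, is the root.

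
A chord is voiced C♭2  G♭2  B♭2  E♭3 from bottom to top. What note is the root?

Cb

Reordering Cb, Gb, Bb, Eb into stacked thirds gives Cb–Eb–Gb–Bb; the bottom of that stack, Cb, is the root.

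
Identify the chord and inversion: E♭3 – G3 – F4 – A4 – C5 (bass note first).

F dominant ninth, third inversion

The pitch classes Eb, G, F, A, C arrange in thirds as F–A–C–Eb–G: an F dominant ninth chord.
Eb is the seventh of F dominant ninth; seventh in the bass means third inversion.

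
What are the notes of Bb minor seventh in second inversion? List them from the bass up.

F, Ab, Bb, Db

The chord tones are Bb–Db–F–Ab. With the fifth (F) lowest for second inversion: F, Ab, Bb, Db.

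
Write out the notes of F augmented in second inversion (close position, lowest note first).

The chord tones are F–A–C#. With the fifth (C#) lowest for second inversion: C#, F, A.

C#, F, A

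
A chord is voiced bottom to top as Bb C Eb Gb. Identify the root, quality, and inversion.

Reducing to letter names: Bb, C, Eb, Gb. These stack in thirds as C–Eb–Gb–Bb — a C half-diminished seventh chord.
With the seventh (Bb) in the bass, the chord is in third inversion (figured bass 4/2).

C half-diminished seventh, third inversion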